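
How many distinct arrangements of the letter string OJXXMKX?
7! / (1! × 3! × 1! × 1! × 1!) = 840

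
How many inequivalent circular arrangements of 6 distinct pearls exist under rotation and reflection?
(6-1)!/2 = 120/2 = 60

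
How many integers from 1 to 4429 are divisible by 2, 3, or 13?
⌊4429/2⌋+⌊4429/3⌋+⌊4429/13⌋ - ⌊4429/6⌋-⌊4429/26⌋-⌊4429/39⌋ + ⌊4429/78⌋ = 2214+1476+340 - 738-170-113 + 56 = 3065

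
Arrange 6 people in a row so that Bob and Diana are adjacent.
Treat as block: (6-1)! × 2! = 120 × 2 = 240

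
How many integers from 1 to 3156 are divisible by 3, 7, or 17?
⌊3156/3⌋+⌊3156/7⌋+⌊3156/17⌋ - ⌊3156/21⌋-⌊3156/51⌋-⌊3156/119⌋ + ⌊3156/357⌋ = 1052+450+185 - 150-61-26 + 8 = 1458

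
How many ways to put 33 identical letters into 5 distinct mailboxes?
C(33+5-1, 5-1) = C(37, 4) = 66045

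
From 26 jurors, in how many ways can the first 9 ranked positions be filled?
P(26,9) = 26!/(26-9)! = 1133836704000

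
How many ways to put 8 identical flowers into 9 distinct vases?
C(8+9-1, 9-1) = C(16, 8) = 12870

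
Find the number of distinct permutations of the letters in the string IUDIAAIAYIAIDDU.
15! / (2! × 5! × 1! × 4! × 3!) = 37837800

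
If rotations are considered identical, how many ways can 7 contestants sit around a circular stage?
Circular: fix one position, arrange the rest. (7-1)! = 720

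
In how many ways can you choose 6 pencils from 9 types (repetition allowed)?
C(6+9-1, 9-1) = C(14, 8) = 3003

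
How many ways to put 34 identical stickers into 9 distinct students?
C(34+9-1, 9-1) = C(42, 8) = 118030185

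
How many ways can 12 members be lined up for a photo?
12! = 479001600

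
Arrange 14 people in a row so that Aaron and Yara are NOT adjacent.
Total - adjacent = 14! - (14-1)!×2 = 87178291200 - 12454041600 = 74724249600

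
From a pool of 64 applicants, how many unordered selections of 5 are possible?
C(64,5) = 64!/(5!×59!) = 7624512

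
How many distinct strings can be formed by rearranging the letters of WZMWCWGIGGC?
11! / (1! × 1! × 2! × 3! × 3! × 1!) = 554400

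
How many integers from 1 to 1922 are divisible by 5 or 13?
⌊1922/5⌋ + ⌊1922/13⌋ - ⌊1922/65⌋ = 384 + 147 - 29 = 502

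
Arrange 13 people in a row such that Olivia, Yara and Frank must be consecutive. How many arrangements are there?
Treat the 3 as one block: (13-3+1)! × 3! = 39916800 × 6 = 239500800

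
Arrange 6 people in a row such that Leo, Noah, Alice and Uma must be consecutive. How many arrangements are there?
Treat the 4 as one block: (6-4+1)! × 4! = 6 × 24 = 144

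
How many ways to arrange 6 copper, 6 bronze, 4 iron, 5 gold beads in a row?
21! / (6! × 6! × 4! × 5!) = 34220506320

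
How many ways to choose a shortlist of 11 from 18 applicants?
C(18,11) = 18!/(11!×7!) = 31824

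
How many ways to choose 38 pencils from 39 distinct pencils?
C(39,38) = 39!/(38!×1!) = 39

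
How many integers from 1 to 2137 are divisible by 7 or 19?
⌊2137/7⌋ + ⌊2137/19⌋ - ⌊2137/133⌋ = 305 + 112 - 16 = 401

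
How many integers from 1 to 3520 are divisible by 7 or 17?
⌊3520/7⌋ + ⌊3520/17⌋ - ⌊3520/119⌋ = 502 + 207 - 29 = 680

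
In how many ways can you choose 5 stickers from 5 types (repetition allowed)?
C(5+5-1, 5-1) = C(9, 4) = 126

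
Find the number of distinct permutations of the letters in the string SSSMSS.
6! / (1! × 5!) = 6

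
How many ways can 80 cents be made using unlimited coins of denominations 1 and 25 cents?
Coefficient of x^80 in 1/(1-x^1) · 1/(1-x^25). Use j coins of 25 for j = 0..⌊80/25⌋ = 3, the rest in 1s: 3 + 1 = 4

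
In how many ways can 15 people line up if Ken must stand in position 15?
Fix one position: (15-1)! = 87178291200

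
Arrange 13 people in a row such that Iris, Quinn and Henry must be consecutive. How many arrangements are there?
Treat the 3 as one block: (13-3+1)! × 3! = 39916800 × 6 = 239500800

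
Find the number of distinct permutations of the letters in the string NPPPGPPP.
8! / (6! × 1! × 1!) = 56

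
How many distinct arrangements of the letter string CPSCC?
5! / (1! × 3! × 1!) = 20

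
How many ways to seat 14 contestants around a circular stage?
Circular: fix one position, arrange the rest. (14-1)! = 6227020800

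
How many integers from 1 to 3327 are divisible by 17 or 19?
⌊3327/17⌋ + ⌊3327/19⌋ - ⌊3327/323⌋ = 195 + 175 - 10 = 360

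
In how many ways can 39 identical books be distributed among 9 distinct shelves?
C(39+9-1, 9-1) = C(47, 8) = 314457495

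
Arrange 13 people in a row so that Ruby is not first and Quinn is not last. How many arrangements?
By inclusion-exclusion: 13! - 2×(13-1)! + (13-2)! = 6227020800 - 958003200 + 39916800 = 5308934400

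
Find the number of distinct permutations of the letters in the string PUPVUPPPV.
9! / (5! × 2! × 2!) = 756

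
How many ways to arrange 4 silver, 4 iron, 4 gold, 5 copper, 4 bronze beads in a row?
21! / (4! × 4! × 4! × 5! × 4!) = 1283268987000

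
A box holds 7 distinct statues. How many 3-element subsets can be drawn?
C(7,3) = 7!/(3!×4!) = 35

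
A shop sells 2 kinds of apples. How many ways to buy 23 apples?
C(23+2-1, 2-1) = C(24, 1) = 24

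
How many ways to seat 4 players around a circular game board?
Circular: fix one position, arrange the rest. (4-1)! = 6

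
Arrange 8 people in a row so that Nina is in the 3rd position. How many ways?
Fix one position: (8-1)! = 5040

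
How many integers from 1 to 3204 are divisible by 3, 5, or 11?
⌊3204/3⌋+⌊3204/5⌋+⌊3204/11⌋ - ⌊3204/15⌋-⌊3204/33⌋-⌊3204/55⌋ + ⌊3204/165⌋ = 1068+640+291 - 213-97-58 + 19 = 1650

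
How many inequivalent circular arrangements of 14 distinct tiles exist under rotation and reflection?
(14-1)!/2 = 6227020800/2 = 3113510400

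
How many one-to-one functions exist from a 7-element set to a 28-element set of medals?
P(28,7) = 28!/(28-7)! = 5967561600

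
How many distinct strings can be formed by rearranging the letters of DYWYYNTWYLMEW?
13! / (1! × 3! × 1! × 4! × 1! × 1! × 1! × 1!) = 43243200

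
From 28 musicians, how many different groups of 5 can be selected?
C(28,5) = 28!/(5!×23!) = 98280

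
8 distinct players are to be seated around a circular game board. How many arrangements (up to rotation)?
Circular: fix one position, arrange the rest. (8-1)! = 5040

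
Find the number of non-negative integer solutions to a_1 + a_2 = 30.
C(30+2-1, 2-1) = C(31, 1) = 31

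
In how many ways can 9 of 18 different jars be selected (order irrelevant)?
C(18,9) = 18!/(9!×9!) = 48620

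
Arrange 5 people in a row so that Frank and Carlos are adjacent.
Treat as block: (5-1)! × 2! = 24 × 2 = 48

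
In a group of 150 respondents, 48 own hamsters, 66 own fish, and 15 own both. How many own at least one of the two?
|A∪B| = |A| + |B| - |A∩B| = 48 + 66 - 15 = 99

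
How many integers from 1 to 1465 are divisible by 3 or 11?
⌊1465/3⌋ + ⌊1465/11⌋ - ⌊1465/33⌋ = 488 + 133 - 44 = 577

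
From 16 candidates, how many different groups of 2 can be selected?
C(16,2) = 16!/(2!×14!) = 120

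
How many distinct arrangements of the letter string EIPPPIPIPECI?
12! / (5! × 4! × 2! × 1!) = 83160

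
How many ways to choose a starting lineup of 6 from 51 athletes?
C(51,6) = 51!/(6!×45!) = 18009460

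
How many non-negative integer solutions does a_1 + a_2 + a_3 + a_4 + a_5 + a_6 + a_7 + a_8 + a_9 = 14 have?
C(14+9-1, 9-1) = C(22, 8) = 319770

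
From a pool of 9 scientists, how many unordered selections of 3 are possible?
C(9,3) = 9!/(3!×6!) = 84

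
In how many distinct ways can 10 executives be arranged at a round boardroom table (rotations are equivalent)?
Circular: fix one position, arrange the rest. (10-1)! = 362880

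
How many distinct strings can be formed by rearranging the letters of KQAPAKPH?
8! / (1! × 1! × 2! × 2! × 2!) = 5040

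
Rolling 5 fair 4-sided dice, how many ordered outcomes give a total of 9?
Coefficient of x^9 in (x + x² + ... + x^4)^5. By inclusion-exclusion on dice exceeding 4: Σ_j (-1)^j C(5,j)·C(9-1-4j, 4) = C(5,0)·C(8,4) - C(5,1)·C(4,4) = 1·70 - 5·1 = 65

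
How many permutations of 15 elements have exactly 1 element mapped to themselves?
Choose the 1 fixed point C(15,1) = 15, derange the rest: !14 = Σ_{j=0}^{14} (-1)^j·14!/j! = 87178291200 - 87178291200 + 43589145600 - 14529715200 + 3632428800 - 726485760 + 121080960 - 17297280 + 2162160 - 240240 + 24024 - 2184 + 182 - 14 + 1 = 32071101049. Product = 15 × 32071101049 = 481066515735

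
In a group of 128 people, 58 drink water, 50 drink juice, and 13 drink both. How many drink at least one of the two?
|A∪B| = |A| + |B| - |A∩B| = 58 + 50 - 13 = 95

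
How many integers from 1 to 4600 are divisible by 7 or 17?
⌊4600/7⌋ + ⌊4600/17⌋ - ⌊4600/119⌋ = 657 + 270 - 38 = 889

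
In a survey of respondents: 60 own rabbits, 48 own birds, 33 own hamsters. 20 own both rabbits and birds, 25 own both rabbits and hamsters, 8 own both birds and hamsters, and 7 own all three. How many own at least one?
|A∪B∪C| = 60+48+33-20-25-8+7 = 95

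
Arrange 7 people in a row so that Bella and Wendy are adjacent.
Treat as block: (7-1)! × 2! = 720 × 2 = 1440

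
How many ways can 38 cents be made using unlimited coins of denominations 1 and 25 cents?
Coefficient of x^38 in 1/(1-x^1) · 1/(1-x^25). Use j coins of 25 for j = 0..⌊38/25⌋ = 1, the rest in 1s: 1 + 1 = 2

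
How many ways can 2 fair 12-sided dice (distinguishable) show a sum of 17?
Coefficient of x^17 in (x + x² + ... + x^12)^2. By inclusion-exclusion on dice exceeding 12: Σ_j (-1)^j C(2,j)·C(17-1-12j, 1) = C(2,0)·C(16,1) - C(2,1)·C(4,1) = 1·16 - 2·4 = 8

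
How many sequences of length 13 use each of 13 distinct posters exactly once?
13! = 6227020800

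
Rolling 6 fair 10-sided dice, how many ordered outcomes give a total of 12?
Coefficient of x^12 in (x + x² + ... + x^10)^6. By inclusion-exclusion on dice exceeding 10: Σ_j (-1)^j C(6,j)·C(12-1-10j, 5) = C(6,0)·C(11,5) = 1·462 = 462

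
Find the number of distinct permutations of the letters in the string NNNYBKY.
7! / (2! × 1! × 3! × 1!) = 420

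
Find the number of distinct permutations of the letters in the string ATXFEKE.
7! / (1! × 2! × 1! × 1! × 1! × 1!) = 2520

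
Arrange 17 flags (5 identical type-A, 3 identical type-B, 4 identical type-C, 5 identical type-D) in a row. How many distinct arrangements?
17! / (5! × 3! × 4! × 5!) = 171531360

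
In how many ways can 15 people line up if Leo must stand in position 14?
Fix one position: (15-1)! = 87178291200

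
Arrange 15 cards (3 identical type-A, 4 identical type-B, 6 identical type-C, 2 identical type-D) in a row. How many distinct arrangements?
15! / (3! × 4! × 6! × 2!) = 6306300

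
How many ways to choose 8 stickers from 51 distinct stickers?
C(51,8) = 51!/(8!×43!) = 636763050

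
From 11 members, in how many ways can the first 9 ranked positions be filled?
P(11,9) = 11!/(11-9)! = 19958400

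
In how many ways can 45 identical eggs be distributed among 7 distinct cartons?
C(45+7-1, 7-1) = C(51, 6) = 18009460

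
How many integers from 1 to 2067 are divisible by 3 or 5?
⌊2067/3⌋ + ⌊2067/5⌋ - ⌊2067/15⌋ = 689 + 413 - 137 = 965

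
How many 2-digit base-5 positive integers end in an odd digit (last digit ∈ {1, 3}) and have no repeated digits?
Last∈{1,3}. Last=0: 0. Last nonzero: 2×3×P(3,0) = 6. Total = 6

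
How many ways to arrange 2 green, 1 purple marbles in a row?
3! / (2! × 1!) = 3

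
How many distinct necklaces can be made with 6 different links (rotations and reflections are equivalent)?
(6-1)!/2 = 120/2 = 60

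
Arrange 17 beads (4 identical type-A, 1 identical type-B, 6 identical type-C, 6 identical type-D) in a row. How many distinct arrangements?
17! / (4! × 1! × 6! × 6!) = 28588560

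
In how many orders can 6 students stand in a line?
6! = 720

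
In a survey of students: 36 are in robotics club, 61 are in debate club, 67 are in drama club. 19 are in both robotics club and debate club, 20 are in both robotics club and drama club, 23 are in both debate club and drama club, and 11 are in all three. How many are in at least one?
|A∪B∪C| = 36+61+67-19-20-23+11 = 113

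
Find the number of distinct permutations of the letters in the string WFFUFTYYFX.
10! / (2! × 1! × 4! × 1! × 1! × 1!) = 75600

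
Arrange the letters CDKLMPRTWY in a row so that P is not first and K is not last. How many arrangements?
By inclusion-exclusion: 10! - 2×(10-1)! + (10-2)! = 3628800 - 725760 + 40320 = 2943360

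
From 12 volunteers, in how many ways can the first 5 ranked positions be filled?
P(12,5) = 12!/(12-5)! = 95040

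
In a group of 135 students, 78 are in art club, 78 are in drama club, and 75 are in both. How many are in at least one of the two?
|A∪B| = |A| + |B| - |A∩B| = 78 + 78 - 75 = 81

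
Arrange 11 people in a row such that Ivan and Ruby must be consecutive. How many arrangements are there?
Treat the 2 as one block: (11-2+1)! × 2! = 3628800 × 2 = 7257600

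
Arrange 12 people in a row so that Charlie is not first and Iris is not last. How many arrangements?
By inclusion-exclusion: 12! - 2×(12-1)! + (12-2)! = 479001600 - 79833600 + 3628800 = 402796800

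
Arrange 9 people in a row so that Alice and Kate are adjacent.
Treat as block: (9-1)! × 2! = 40320 × 2 = 80640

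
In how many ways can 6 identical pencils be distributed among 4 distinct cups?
C(6+4-1, 4-1) = C(9, 3) = 84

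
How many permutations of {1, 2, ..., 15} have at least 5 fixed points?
Exactly j fixed points: C(15,j)·!(15-j); sum over j ≥ 5 (derangement numbers via !m = (m-1)·(!(m-1) + !(m-2)): !0..!10 = 1, 0, 1, 2, 9, 44, 265, 1854, 14833, 133496, 1334961). Σ_{j=5}^{15} C(15,j)·!(15-j) = C(15,5)·!10 + C(15,6)·!9 + C(15,7)·!8 + C(15,8)·!7 + C(15,9)·!6 + C(15,10)·!5 + C(15,11)·!4 + C(15,12)·!3 + C(15,13)·!2 + C(15,14)·!1 + C(15,15)·!0 = 3003·1334961 + 5005·133496 + 6435·14833 + 6435·1854 + 5005·265 + 3003·44 + 1365·9 + 455·2 + 105·1 + 15·0 + 1·1 = 4785887966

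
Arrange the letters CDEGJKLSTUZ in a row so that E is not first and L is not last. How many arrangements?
By inclusion-exclusion: 11! - 2×(11-1)! + (11-2)! = 39916800 - 7257600 + 362880 = 33022080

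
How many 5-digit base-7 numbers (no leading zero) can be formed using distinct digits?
First digit: 6 choices (nonzero). Then descending: 6 × 6 × 5 × 4 × 3 = 2160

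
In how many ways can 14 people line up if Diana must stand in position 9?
Fix one position: (14-1)! = 6227020800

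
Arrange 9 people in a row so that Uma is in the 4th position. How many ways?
Fix one position: (9-1)! = 40320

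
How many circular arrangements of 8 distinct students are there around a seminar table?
Circular: fix one position, arrange the rest. (8-1)! = 5040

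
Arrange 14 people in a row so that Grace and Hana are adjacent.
Treat as block: (14-1)! × 2! = 6227020800 × 2 = 12454041600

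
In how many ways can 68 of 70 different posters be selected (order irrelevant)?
C(70,68) = 70!/(68!×2!) = 2415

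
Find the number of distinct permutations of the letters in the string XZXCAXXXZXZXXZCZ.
16! / (2! × 1! × 8! × 5!) = 2162160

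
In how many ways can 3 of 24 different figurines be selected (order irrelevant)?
C(24,3) = 24!/(3!×21!) = 2024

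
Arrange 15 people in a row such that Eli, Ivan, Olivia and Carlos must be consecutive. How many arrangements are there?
Treat the 4 as one block: (15-4+1)! × 4! = 479001600 × 24 = 11496038400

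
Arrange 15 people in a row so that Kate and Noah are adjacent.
Treat as block: (15-1)! × 2! = 87178291200 × 2 = 174356582400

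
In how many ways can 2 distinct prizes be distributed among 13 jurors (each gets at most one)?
P(13,2) = 13!/(13-2)! = 156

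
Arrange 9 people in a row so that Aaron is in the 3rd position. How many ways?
Fix one position: (9-1)! = 40320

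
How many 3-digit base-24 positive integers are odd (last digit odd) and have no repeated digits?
Last∈{1,3,5,7,9,11,13,15,17,19,21,23}. Last=0: 0. Last nonzero: 12×22×P(22,1) = 5808. Total = 5808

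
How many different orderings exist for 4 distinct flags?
4! = 24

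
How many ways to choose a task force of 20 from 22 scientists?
C(22,20) = 22!/(20!×2!) = 231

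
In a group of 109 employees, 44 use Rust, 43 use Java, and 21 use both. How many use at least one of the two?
|A∪B| = |A| + |B| - |A∩B| = 44 + 43 - 21 = 66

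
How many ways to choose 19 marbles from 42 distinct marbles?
C(42,19) = 42!/(19!×23!) = 446775310800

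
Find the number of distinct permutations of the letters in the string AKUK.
4! / (1! × 1! × 2!) = 12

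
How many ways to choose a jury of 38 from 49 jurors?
C(49,38) = 49!/(38!×11!) = 29135916264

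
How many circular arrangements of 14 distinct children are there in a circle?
Circular: fix one position, arrange the rest. (14-1)! = 6227020800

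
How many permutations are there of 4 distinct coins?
4! = 24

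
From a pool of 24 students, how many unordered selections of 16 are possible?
C(24,16) = 24!/(16!×8!) = 735471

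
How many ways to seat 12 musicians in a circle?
Circular: fix one position, arrange the rest. (12-1)! = 39916800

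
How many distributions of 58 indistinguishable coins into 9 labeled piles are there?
C(58+9-1, 9-1) = C(66, 8) = 5743572120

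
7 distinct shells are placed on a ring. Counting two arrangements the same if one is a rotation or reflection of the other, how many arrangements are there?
(7-1)!/2 = 720/2 = 360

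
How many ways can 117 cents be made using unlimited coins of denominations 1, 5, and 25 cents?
Coefficient of x^117 in 1/(1-x^1) · 1/(1-x^5) · 1/(1-x^25). Case on j = number of 25-cent coins (j = 0..4); remainder r = 117 - 25j is made from {1,5} in ⌊r/5⌋+1 ways. r = 117, 92, 67, 42, 17 → 24 + 19 + 14 + 9 + 4 = 70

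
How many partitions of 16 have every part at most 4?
Let r_j(i) = number of partitions of i into parts ≤ j, for i = 0..16. r_1(i) = 1 for all i; r_j(i) = r_{j-1}(i) + r_j(i-j). Rows j = 2..4: ≤2: 1 1 2 2 3 3 4 4 5 5 6 6 7 7 8 8 9; ≤3: 1 1 2 3 4 5 7 8 10 12 14 16 19 21 24 27 30; ≤4: 1 1 2 3 5 6 9 11 15 18 23 27 34 39 47 54 64. r_4(16) = 64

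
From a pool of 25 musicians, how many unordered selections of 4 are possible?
C(25,4) = 25!/(4!×21!) = 12650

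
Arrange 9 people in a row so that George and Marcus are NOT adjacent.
Total - adjacent = 9! - (9-1)!×2 = 362880 - 80640 = 282240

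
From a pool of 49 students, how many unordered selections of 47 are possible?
C(49,47) = 49!/(47!×2!) = 1176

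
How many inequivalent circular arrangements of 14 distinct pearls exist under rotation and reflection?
(14-1)!/2 = 6227020800/2 = 3113510400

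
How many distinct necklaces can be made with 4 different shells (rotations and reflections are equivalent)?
(4-1)!/2 = 6/2 = 3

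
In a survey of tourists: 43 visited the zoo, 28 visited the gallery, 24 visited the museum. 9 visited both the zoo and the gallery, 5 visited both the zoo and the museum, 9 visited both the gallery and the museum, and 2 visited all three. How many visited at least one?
|A∪B∪C| = 43+28+24-9-5-9+2 = 74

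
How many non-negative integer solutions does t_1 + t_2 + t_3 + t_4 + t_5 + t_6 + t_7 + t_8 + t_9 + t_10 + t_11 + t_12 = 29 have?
C(29+12-1, 12-1) = C(40, 11) = 2311801440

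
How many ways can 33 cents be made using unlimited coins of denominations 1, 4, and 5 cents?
Coefficient of x^33 in 1/(1-x^1) · 1/(1-x^4) · 1/(1-x^5). Case on j = number of 5-cent coins (j = 0..6); remainder r = 33 - 5j is made from {1,4} in ⌊r/4⌋+1 ways. r = 33, 28, 23, 18, 13, 8, 3 → 9 + 8 + 6 + 5 + 4 + 3 + 1 = 36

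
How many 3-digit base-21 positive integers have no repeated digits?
First digit: 20 choices (nonzero). Then descending: 20 × 20 × 19 = 7600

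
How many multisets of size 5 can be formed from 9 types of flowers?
C(5+9-1, 9-1) = C(13, 8) = 1287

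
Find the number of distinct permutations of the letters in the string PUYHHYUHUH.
10! / (1! × 2! × 3! × 4!) = 12600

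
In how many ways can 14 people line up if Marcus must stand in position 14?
Fix one position: (14-1)! = 6227020800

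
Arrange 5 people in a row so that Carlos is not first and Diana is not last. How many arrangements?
By inclusion-exclusion: 5! - 2×(5-1)! + (5-2)! = 120 - 48 + 6 = 78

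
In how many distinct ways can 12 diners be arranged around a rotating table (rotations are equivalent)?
Circular: fix one position, arrange the rest. (12-1)! = 39916800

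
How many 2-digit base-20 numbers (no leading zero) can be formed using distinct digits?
First digit: 19 choices (nonzero). Then descending: 19 × 19 = 361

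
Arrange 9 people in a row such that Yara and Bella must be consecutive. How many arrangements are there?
Treat the 2 as one block: (9-2+1)! × 2! = 40320 × 2 = 80640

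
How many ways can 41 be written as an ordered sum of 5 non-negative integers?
C(41+5-1, 5-1) = C(45, 4) = 148995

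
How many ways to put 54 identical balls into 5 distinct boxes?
C(54+5-1, 5-1) = C(58, 4) = 424270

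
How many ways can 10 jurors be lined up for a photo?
10! = 3628800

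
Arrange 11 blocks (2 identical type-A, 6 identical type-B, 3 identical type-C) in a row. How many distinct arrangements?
11! / (2! × 6! × 3!) = 4620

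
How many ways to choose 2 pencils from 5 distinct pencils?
C(5,2) = 5!/(2!×3!) = 10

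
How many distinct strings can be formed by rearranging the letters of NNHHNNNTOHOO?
12! / (5! × 3! × 1! × 3!) = 110880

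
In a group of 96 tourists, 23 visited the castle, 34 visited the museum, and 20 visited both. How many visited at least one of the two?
|A∪B| = |A| + |B| - |A∩B| = 23 + 34 - 20 = 37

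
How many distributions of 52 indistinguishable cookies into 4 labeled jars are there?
C(52+4-1, 4-1) = C(55, 3) = 26235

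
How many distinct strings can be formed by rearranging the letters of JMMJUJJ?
7! / (4! × 2! × 1!) = 105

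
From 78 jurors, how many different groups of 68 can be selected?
C(78,68) = 78!/(68!×10!) = 1258315963905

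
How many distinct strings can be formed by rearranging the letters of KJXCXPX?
7! / (1! × 1! × 3! × 1! × 1!) = 840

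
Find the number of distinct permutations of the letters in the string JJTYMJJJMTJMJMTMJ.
17! / (1! × 3! × 5! × 8!) = 12252240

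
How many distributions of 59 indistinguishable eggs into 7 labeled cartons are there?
C(59+7-1, 7-1) = C(65, 6) = 82598880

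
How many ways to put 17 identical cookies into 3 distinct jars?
C(17+3-1, 3-1) = C(19, 2) = 171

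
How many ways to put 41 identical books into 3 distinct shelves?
C(41+3-1, 3-1) = C(43, 2) = 903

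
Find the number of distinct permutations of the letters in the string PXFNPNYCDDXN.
12! / (1! × 1! × 2! × 2! × 2! × 3! × 1!) = 9979200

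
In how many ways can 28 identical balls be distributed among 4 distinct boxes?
C(28+4-1, 4-1) = C(31, 3) = 4495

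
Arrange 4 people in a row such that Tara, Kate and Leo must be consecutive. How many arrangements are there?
Treat the 3 as one block: (4-3+1)! × 3! = 2 × 6 = 12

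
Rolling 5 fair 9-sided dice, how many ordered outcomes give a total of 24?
Coefficient of x^24 in (x + x² + ... + x^9)^5. By inclusion-exclusion on dice exceeding 9: Σ_j (-1)^j C(5,j)·C(24-1-9j, 4) = C(5,0)·C(23,4) - C(5,1)·C(14,4) + C(5,2)·C(5,4) = 1·8855 - 5·1001 + 10·5 = 3900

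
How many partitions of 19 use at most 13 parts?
By conjugation, equals partitions of 19 into parts ≤ 13. Let r_j(i) = number of partitions of i into parts ≤ j, for i = 0..19. r_1(i) = 1 for all i; r_j(i) = r_{j-1}(i) + r_j(i-j). Rows j = 2..13: ≤2: 1 1 2 2 3 3 4 4 5 5 6 6 7 7 8 8 9 9 10 10; ≤3: 1 1 2 3 4 5 7 8 10 12 14 16 19 21 24 27 30 33 37 40; ≤4: 1 1 2 3 5 6 9 11 15 18 23 27 34 39 47 54 64 72 84 94; ≤5: 1 1 2 3 5 7 10 13 18 23 30 37 47 57 70 84 101 119 141 164; ≤6: 1 1 2 3 5 7 11 14 20 26 35 44 58 71 90 110 136 163 199 235; ≤7: 1 1 2 3 5 7 11 15 21 28 38 49 65 82 105 131 164 201 248 300; ≤8: 1 1 2 3 5 7 11 15 22 29 40 52 70 89 116 146 186 230 288 352; ≤9: 1 1 2 3 5 7 11 15 22 30 41 54 73 94 123 157 201 252 318 393; ≤10: 1 1 2 3 5 7 11 15 22 30 42 55 75 97 128 164 212 267 340 423; ≤11: 1 1 2 3 5 7 11 15 22 30 42 56 76 99 131 169 219 278 355 445; ≤12: 1 1 2 3 5 7 11 15 22 30 42 56 77 100 133 172 224 285 366 460; ≤13: 1 1 2 3 5 7 11 15 22 30 42 56 77 101 134 174 227 290 373 471. r_13(19) = 471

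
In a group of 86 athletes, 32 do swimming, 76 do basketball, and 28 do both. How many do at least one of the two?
|A∪B| = |A| + |B| - |A∩B| = 32 + 76 - 28 = 80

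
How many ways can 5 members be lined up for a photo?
5! = 120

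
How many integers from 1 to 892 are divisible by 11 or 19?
⌊892/11⌋ + ⌊892/19⌋ - ⌊892/209⌋ = 81 + 46 - 4 = 123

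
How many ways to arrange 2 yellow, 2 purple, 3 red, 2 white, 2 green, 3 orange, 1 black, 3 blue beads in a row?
18! / (2! × 2! × 3! × 2! × 2! × 3! × 1! × 3!) = 1852538688000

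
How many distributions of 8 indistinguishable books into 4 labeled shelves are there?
C(8+4-1, 4-1) = C(11, 3) = 165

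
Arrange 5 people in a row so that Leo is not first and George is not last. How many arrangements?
By inclusion-exclusion: 5! - 2×(5-1)! + (5-2)! = 120 - 48 + 6 = 78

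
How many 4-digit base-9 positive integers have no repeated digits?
First digit: 8 choices (nonzero). Then descending: 8 × 8 × 7 × 6 = 2688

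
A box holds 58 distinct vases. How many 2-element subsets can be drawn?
C(58,2) = 58!/(2!×56!) = 1653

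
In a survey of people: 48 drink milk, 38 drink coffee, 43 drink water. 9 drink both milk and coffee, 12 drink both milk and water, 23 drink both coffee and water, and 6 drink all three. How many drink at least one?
|A∪B∪C| = 48+38+43-9-12-23+6 = 91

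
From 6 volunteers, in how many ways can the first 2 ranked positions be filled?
P(6,2) = 6!/(6-2)! = 30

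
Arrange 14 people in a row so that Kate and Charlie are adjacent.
Treat as block: (14-1)! × 2! = 6227020800 × 2 = 12454041600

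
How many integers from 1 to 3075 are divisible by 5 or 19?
⌊3075/5⌋ + ⌊3075/19⌋ - ⌊3075/95⌋ = 615 + 161 - 32 = 744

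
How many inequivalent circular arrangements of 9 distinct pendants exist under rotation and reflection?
(9-1)!/2 = 40320/2 = 20160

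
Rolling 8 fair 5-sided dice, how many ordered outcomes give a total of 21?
Coefficient of x^21 in (x + x² + ... + x^5)^8. By inclusion-exclusion on dice exceeding 5: Σ_j (-1)^j C(8,j)·C(21-1-5j, 7) = C(8,0)·C(20,7) - C(8,1)·C(15,7) + C(8,2)·C(10,7) = 1·77520 - 8·6435 + 28·120 = 29400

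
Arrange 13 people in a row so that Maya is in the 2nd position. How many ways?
Fix one position: (13-1)! = 479001600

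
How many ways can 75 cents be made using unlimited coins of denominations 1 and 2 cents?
Coefficient of x^75 in 1/(1-x^1) · 1/(1-x^2). Use j coins of 2 for j = 0..⌊75/2⌋ = 37, the rest in 1s: 37 + 1 = 38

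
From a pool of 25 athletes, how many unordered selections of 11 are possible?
C(25,11) = 25!/(11!×14!) = 4457400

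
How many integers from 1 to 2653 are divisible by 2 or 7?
⌊2653/2⌋ + ⌊2653/7⌋ - ⌊2653/14⌋ = 1326 + 379 - 189 = 1516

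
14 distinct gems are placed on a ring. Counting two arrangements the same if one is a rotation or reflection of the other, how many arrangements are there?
(14-1)!/2 = 6227020800/2 = 3113510400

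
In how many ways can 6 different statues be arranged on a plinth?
6! = 720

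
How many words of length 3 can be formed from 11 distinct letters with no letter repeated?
P(11,3) = 11!/(11-3)! = 990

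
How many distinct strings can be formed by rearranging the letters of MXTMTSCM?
8! / (1! × 2! × 3! × 1! × 1!) = 3360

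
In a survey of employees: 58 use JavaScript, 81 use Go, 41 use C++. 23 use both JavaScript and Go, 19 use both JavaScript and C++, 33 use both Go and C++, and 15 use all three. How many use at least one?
|A∪B∪C| = 58+81+41-23-19-33+15 = 120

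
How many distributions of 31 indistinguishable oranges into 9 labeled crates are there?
C(31+9-1, 9-1) = C(39, 8) = 61523748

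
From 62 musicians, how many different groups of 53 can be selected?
C(62,53) = 62!/(53!×9!) = 20286591270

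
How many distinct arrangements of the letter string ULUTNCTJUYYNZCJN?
16! / (1! × 3! × 3! × 2! × 1! × 2! × 2! × 2!) = 36324288000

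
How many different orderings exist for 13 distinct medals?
13! = 6227020800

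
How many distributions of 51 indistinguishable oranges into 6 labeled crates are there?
C(51+6-1, 6-1) = C(56, 5) = 3819816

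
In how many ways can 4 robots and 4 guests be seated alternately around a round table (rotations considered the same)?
Fix one of the robots: (4-1)! ways for the remaining robots, × 4! ways for the guests = 6 × 24 = 144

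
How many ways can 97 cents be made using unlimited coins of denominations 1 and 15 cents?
Coefficient of x^97 in 1/(1-x^1) · 1/(1-x^15). Use j coins of 15 for j = 0..⌊97/15⌋ = 6, the rest in 1s: 6 + 1 = 7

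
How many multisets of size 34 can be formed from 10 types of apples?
C(34+10-1, 10-1) = C(43, 9) = 563921995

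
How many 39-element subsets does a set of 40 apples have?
C(40,39) = 40!/(39!×1!) = 40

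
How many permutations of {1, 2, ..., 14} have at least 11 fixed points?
Exactly j fixed points: C(14,j)·!(14-j); sum over j ≥ 11 (derangement numbers via !m = (m-1)·(!(m-1) + !(m-2)): !0..!3 = 1, 0, 1, 2). Σ_{j=11}^{14} C(14,j)·!(14-j) = C(14,11)·!3 + C(14,12)·!2 + C(14,13)·!1 + C(14,14)·!0 = 364·2 + 91·1 + 14·0 + 1·1 = 820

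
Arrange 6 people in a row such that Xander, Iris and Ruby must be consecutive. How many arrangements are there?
Treat the 3 as one block: (6-3+1)! × 3! = 24 × 6 = 144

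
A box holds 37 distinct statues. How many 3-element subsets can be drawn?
C(37,3) = 37!/(3!×34!) = 7770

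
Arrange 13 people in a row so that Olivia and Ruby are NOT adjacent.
Total - adjacent = 13! - (13-1)!×2 = 6227020800 - 958003200 = 5269017600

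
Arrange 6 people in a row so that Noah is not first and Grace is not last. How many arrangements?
By inclusion-exclusion: 6! - 2×(6-1)! + (6-2)! = 720 - 240 + 24 = 504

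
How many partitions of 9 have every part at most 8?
Let r_j(i) = number of partitions of i into parts ≤ j, for i = 0..9. r_1(i) = 1 for all i; r_j(i) = r_{j-1}(i) + r_j(i-j). Rows j = 2..8: ≤2: 1 1 2 2 3 3 4 4 5 5; ≤3: 1 1 2 3 4 5 7 8 10 12; ≤4: 1 1 2 3 5 6 9 11 15 18; ≤5: 1 1 2 3 5 7 10 13 18 23; ≤6: 1 1 2 3 5 7 11 14 20 26; ≤7: 1 1 2 3 5 7 11 15 21 28; ≤8: 1 1 2 3 5 7 11 15 22 29. r_8(9) = 29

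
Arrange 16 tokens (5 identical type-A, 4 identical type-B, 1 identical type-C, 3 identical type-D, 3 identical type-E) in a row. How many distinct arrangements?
16! / (5! × 4! × 1! × 3! × 3!) = 201801600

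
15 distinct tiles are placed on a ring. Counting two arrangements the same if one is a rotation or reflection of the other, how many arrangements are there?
(15-1)!/2 = 87178291200/2 = 43589145600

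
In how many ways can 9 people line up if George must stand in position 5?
Fix one position: (9-1)! = 40320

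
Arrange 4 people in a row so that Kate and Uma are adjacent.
Treat as block: (4-1)! × 2! = 6 × 2 = 12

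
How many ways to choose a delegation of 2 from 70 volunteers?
C(70,2) = 70!/(2!×68!) = 2415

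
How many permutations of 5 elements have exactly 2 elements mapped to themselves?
Choose the 2 fixed points C(5,2) = 10, derange the rest: !3 = Σ_{j=0}^{3} (-1)^j·3!/j! = 6 - 6 + 3 - 1 = 2. Product = 10 × 2 = 20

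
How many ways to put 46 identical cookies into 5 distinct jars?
C(46+5-1, 5-1) = C(50, 4) = 230300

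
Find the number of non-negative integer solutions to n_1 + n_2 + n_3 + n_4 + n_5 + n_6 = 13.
C(13+6-1, 6-1) = C(18, 5) = 8568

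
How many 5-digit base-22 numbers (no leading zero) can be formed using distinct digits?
First digit: 21 choices (nonzero). Then descending: 21 × 21 × 20 × 19 × 18 = 3016440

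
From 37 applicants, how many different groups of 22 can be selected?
C(37,22) = 37!/(22!×15!) = 9364199760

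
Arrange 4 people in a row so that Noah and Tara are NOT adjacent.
Total - adjacent = 4! - (4-1)!×2 = 24 - 12 = 12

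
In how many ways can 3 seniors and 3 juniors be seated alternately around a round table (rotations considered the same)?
Fix one of the seniors: (3-1)! ways for the remaining seniors, × 3! ways for the juniors = 2 × 6 = 12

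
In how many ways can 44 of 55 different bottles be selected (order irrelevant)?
C(55,44) = 55!/(44!×11!) = 119653565850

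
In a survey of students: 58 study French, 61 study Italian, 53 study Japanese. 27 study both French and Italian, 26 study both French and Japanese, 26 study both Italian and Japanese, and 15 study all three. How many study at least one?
|A∪B∪C| = 58+61+53-27-26-26+15 = 108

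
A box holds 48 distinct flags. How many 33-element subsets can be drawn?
C(48,33) = 48!/(33!×15!) = 1093260079344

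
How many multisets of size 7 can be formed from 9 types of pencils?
C(7+9-1, 9-1) = C(15, 8) = 6435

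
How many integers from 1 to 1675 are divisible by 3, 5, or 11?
⌊1675/3⌋+⌊1675/5⌋+⌊1675/11⌋ - ⌊1675/15⌋-⌊1675/33⌋-⌊1675/55⌋ + ⌊1675/165⌋ = 558+335+152 - 111-50-30 + 10 = 864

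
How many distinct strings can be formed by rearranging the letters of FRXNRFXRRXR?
11! / (5! × 2! × 3! × 1!) = 27720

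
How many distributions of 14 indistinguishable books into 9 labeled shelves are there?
C(14+9-1, 9-1) = C(22, 8) = 319770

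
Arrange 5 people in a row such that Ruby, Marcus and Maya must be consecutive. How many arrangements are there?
Treat the 3 as one block: (5-3+1)! × 3! = 6 × 6 = 36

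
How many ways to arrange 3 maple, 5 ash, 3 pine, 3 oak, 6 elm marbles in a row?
20! / (3! × 5! × 3! × 3! × 6!) = 130363833600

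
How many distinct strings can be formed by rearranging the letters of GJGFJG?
6! / (2! × 1! × 3!) = 60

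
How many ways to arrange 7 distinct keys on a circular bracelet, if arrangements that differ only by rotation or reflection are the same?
(7-1)!/2 = 720/2 = 360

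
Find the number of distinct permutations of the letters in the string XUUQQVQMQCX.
11! / (4! × 1! × 2! × 2! × 1! × 1!) = 415800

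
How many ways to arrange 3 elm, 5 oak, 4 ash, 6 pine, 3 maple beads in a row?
21! / (3! × 5! × 4! × 6! × 3!) = 684410126400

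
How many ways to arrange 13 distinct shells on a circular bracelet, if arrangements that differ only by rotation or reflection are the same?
(13-1)!/2 = 479001600/2 = 239500800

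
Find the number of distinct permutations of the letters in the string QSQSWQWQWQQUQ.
13! / (7! × 2! × 1! × 3!) = 102960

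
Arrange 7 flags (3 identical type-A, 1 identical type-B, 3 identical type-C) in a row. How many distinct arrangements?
7! / (3! × 1! × 3!) = 140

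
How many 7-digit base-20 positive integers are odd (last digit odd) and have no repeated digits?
Last∈{1,3,5,7,9,11,13,15,17,19}. Last=0: 0. Last nonzero: 10×18×P(18,5) = 185068800. Total = 185068800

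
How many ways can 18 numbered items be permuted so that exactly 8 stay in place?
Choose the 8 fixed points C(18,8) = 43758, derange the rest: !10 = Σ_{j=0}^{10} (-1)^j·10!/j! = 3628800 - 3628800 + 1814400 - 604800 + 151200 - 30240 + 5040 - 720 + 90 - 10 + 1 = 1334961. Product = 43758 × 1334961 = 58415223438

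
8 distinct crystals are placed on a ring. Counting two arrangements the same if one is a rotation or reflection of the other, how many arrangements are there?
(8-1)!/2 = 5040/2 = 2520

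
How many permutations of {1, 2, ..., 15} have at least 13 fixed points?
Exactly j fixed points: C(15,j)·!(15-j); sum over j ≥ 13 (derangement numbers via !m = (m-1)·(!(m-1) + !(m-2)): !0..!2 = 1, 0, 1). Σ_{j=13}^{15} C(15,j)·!(15-j) = C(15,13)·!2 + C(15,14)·!1 + C(15,15)·!0 = 105·1 + 15·0 + 1·1 = 106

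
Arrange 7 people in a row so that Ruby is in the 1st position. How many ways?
Fix one position: (7-1)! = 720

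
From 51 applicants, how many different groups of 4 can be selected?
C(51,4) = 51!/(4!×47!) = 249900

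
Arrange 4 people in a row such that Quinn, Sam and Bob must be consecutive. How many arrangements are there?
Treat the 3 as one block: (4-3+1)! × 3! = 2 × 6 = 12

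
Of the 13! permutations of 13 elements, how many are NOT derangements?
Complement of the derangements. !13 = Σ_{j=0}^{13} (-1)^j·13!/j! = 6227020800 - 6227020800 + 3113510400 - 1037836800 + 259459200 - 51891840 + 8648640 - 1235520 + 154440 - 17160 + 1716 - 156 + 13 - 1 = 2290792932. 13! - !13 = 6227020800 - 2290792932 = 3936227868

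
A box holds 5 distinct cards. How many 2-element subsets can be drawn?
C(5,2) = 5!/(2!×3!) = 10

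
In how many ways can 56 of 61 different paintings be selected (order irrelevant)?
C(61,56) = 61!/(56!×5!) = 5949147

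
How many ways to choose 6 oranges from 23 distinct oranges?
C(23,6) = 23!/(6!×17!) = 100947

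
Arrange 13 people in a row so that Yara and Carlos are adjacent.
Treat as block: (13-1)! × 2! = 479001600 × 2 = 958003200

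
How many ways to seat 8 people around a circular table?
Circular: fix one position, arrange the rest. (8-1)! = 5040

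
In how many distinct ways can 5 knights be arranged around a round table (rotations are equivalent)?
Circular: fix one position, arrange the rest. (5-1)! = 24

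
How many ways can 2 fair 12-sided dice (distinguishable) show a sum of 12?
Coefficient of x^12 in (x + x² + ... + x^12)^2. By inclusion-exclusion on dice exceeding 12: Σ_j (-1)^j C(2,j)·C(12-1-12j, 1) = C(2,0)·C(11,1) = 1·11 = 11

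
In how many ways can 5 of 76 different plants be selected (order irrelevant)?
C(76,5) = 76!/(5!×71!) = 18474840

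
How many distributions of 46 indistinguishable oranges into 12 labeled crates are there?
C(46+12-1, 12-1) = C(57, 11) = 184509266760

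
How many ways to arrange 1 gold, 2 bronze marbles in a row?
3! / (1! × 2!) = 3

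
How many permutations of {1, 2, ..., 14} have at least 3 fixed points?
Exactly j fixed points: C(14,j)·!(14-j); sum over j ≥ 3 (derangement numbers via !m = (m-1)·(!(m-1) + !(m-2)): !0..!11 = 1, 0, 1, 2, 9, 44, 265, 1854, 14833, 133496, 1334961, 14684570). Σ_{j=3}^{14} C(14,j)·!(14-j) = C(14,3)·!11 + C(14,4)·!10 + C(14,5)·!9 + C(14,6)·!8 + C(14,7)·!7 + C(14,8)·!6 + C(14,9)·!5 + C(14,10)·!4 + C(14,11)·!3 + C(14,12)·!2 + C(14,13)·!1 + C(14,14)·!0 = 364·14684570 + 1001·1334961 + 2002·133496 + 3003·14833 + 3432·1854 + 3003·265 + 2002·44 + 1001·9 + 364·2 + 91·1 + 14·0 + 1·1 = 7000538572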